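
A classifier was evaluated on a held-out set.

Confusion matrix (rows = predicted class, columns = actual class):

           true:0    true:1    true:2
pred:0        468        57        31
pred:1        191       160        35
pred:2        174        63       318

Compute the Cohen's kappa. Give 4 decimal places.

Observed agreement pₒ = trace/N = 946/1497 = 0.63193
Expected agreement pₑ = Σ (rowᵢ·colᵢ)/N² = (833·556 + 280·386 + 384·555)/1497² = 0.35000
κ = (pₒ − pₑ)/(1 − pₑ) = (0.63193 − 0.35000)/(1 − 0.35000) = 0.4337

0.4337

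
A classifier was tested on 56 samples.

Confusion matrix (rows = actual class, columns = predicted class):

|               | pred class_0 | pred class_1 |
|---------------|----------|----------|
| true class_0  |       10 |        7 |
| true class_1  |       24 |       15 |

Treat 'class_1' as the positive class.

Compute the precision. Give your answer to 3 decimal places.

0.682

Precision = TP/(TP+FP) = 15/(15+7) = 15/22 = 0.682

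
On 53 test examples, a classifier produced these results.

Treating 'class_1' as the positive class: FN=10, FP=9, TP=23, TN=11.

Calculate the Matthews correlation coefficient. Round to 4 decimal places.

MCC = (TP·TN − FP·FN) / √((TP+FP)(TP+FN)(TN+FP)(TN+FN))
Numerator = 23·11 − 9·10 = 163
Denominator = √(32·33·20·21) = √443520 = 665.9730
MCC = 163 / 665.9730 = 0.2448

0.2448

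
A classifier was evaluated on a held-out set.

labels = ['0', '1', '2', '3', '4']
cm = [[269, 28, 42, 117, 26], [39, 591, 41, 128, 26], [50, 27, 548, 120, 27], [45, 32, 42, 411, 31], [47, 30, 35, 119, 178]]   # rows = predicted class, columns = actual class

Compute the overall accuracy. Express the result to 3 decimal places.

Accuracy = trace / total = (269+591+548+411+178=1997) / 3049 = 1997/3049 = 0.655

0.655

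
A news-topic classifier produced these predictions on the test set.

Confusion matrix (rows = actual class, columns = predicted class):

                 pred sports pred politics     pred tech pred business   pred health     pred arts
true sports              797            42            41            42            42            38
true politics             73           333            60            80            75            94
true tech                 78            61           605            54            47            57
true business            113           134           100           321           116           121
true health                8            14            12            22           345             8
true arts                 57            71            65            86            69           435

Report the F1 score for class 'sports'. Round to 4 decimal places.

0.7491

One-vs-rest for 'sports': TP = diagonal; FP = other classes predicted 'sports'; FN = 'sports' predicted as other.
F1 score = 2·TP/(2·TP+FP+FN).
sports: TP=797, FP=73+78+113+8+57=329, FN=42+41+42+42+38=205 → 1594/2128 = 0.74906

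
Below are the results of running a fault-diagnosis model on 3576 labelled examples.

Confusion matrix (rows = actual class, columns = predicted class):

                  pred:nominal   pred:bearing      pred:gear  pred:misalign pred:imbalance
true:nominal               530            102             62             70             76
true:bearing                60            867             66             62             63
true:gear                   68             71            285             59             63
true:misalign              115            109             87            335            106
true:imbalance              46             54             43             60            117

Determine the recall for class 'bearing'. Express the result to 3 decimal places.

0.775

One-vs-rest for 'bearing': TP = diagonal; FP = other classes predicted 'bearing'; FN = 'bearing' predicted as other.
recall = TP/(TP+FN).
bearing: TP=867, FN=60+66+62+63=251 → 867/1118 = 0.7755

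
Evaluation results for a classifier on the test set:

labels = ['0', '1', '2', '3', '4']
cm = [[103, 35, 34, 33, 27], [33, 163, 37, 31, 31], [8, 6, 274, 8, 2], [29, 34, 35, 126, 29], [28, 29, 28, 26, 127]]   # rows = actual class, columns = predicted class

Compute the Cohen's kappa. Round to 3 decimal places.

0.500

Observed agreement pₒ = trace/N = 793/1316 = 0.6026
Expected agreement pₑ = Σ (rowᵢ·colᵢ)/N² = (232·201 + 295·267 + 298·408 + 253·224 + 238·216)/1316² = 0.2050
κ = (pₒ − pₑ)/(1 − pₑ) = (0.6026 − 0.2050)/(1 − 0.2050) = 0.500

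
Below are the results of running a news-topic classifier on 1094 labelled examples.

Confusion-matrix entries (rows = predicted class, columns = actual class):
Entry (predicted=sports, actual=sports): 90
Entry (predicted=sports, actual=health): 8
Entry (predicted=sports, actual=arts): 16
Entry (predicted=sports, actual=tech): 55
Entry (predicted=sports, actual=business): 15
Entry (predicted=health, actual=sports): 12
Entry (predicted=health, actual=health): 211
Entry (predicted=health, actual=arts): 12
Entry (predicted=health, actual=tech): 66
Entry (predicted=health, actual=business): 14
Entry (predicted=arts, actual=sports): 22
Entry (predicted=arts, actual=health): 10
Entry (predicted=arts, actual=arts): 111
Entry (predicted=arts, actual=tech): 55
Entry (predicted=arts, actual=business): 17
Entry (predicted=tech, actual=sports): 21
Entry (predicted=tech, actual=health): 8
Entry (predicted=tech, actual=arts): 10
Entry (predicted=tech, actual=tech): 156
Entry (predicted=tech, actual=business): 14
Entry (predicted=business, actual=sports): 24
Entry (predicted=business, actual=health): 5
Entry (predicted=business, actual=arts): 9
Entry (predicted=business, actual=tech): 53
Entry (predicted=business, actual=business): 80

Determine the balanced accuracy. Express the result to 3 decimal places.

Balanced accuracy = mean of per-class recall.
  sports: recall = 90/169 = 0.5325
  health: recall = 211/242 = 0.8719
  arts: recall = 111/158 = 0.7025
  tech: recall = 156/385 = 0.4052
  business: recall = 80/140 = 0.5714
Mean = (0.5325 + 0.8719 + 0.7025 + 0.4052 + 0.5714) / 5 = 0.617

0.617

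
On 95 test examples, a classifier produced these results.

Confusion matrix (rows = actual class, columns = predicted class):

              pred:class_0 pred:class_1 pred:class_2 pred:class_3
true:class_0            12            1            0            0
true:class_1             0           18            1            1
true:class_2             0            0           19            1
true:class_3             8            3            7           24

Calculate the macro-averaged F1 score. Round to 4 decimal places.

Per-class F1 score (2·TP/(2·TP+FP+FN)):
  class_0: TP=12, FP=0+0+8=8, FN=1+0+0=1 → 24/33 = 0.72727
  class_1: TP=18, FP=1+0+3=4, FN=0+1+1=2 → 36/42 = 0.85714
  class_2: TP=19, FP=0+1+7=8, FN=0+0+1=1 → 38/47 = 0.80851
  class_3: TP=24, FP=0+1+1=2, FN=8+3+7=18 → 48/68 = 0.70588
Macro-F1 score = mean = (0.72727 + 0.85714 + 0.80851 + 0.70588) / 4 = 0.7747

0.7747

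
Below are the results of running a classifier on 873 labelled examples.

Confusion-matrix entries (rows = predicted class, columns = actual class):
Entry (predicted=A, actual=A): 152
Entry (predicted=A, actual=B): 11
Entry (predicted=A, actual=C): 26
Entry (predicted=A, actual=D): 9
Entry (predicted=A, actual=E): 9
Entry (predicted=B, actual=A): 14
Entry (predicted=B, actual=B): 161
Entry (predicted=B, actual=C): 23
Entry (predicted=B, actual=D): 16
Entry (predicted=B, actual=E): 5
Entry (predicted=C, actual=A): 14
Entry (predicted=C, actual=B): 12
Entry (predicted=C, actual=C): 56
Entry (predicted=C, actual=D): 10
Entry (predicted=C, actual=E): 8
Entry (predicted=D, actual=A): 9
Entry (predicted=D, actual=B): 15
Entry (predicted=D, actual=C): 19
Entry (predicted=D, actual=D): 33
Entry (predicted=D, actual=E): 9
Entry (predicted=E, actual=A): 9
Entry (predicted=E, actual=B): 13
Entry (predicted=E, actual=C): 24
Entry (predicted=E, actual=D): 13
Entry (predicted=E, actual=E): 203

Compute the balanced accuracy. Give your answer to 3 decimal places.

0.636

Balanced accuracy = mean of per-class recall.
  A: recall = 152/198 = 0.7677
  B: recall = 161/212 = 0.7594
  C: recall = 56/148 = 0.3784
  D: recall = 33/81 = 0.4074
  E: recall = 203/234 = 0.8675
Mean = (0.7677 + 0.7594 + 0.3784 + 0.4074 + 0.8675) / 5 = 0.636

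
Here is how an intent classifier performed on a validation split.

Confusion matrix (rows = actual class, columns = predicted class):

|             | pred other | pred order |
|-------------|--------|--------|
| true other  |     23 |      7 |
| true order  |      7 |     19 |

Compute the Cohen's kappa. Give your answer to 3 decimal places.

0.497

Observed agreement pₒ = trace/N = 42/56 = 0.7500
Expected agreement pₑ = Σ (rowᵢ·colᵢ)/N² = (30·30 + 26·26)/56² = 0.5026
κ = (pₒ − pₑ)/(1 − pₑ) = (0.7500 − 0.5026)/(1 − 0.5026) = 0.497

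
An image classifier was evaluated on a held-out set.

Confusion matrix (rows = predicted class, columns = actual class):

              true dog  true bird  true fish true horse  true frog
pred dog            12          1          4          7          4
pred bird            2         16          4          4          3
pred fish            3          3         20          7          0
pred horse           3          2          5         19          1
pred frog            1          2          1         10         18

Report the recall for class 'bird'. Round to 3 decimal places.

Take TP from the diagonal, FP from the rest of the 'bird' prediction marginal, FN from the rest of the 'bird' actual marginal.
recall = TP/(TP+FN).
bird: TP=16, FN=1+3+2+2=8 → 16/24 = 0.6667

0.667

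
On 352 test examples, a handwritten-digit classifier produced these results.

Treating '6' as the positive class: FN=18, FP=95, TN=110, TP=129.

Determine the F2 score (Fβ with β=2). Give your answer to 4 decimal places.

Fβ = (1+β²)·TP / ((1+β²)·TP + β²·FN + FP), with β²=4
= 5·129 / (5·129 + 4·18 + 95) = 0.7943

0.7943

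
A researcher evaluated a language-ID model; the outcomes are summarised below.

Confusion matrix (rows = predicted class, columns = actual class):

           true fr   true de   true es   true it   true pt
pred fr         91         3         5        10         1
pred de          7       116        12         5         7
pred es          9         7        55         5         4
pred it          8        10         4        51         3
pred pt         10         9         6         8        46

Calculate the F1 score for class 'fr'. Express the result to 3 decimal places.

Take TP from the diagonal, FP from the rest of the 'fr' prediction marginal, FN from the rest of the 'fr' actual marginal.
F1 score = 2·TP/(2·TP+FP+FN).
fr: TP=91, FP=3+5+10+1=19, FN=7+9+8+10=34 → 182/235 = 0.7745

0.774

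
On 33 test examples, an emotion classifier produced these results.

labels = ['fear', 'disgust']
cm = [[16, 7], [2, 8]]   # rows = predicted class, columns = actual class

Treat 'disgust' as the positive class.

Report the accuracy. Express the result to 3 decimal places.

Accuracy = (TP+TN)/N = (8+16)/33 = 0.727

0.727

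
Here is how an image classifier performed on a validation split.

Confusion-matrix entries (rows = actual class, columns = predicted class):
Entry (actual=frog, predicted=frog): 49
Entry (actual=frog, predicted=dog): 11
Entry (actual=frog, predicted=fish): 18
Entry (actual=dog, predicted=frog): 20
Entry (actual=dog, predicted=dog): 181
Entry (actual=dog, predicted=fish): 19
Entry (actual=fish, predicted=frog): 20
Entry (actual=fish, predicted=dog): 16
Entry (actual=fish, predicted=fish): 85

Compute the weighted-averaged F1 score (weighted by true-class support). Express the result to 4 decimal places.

0.7554

Per-class F1 score (2·TP/(2·TP+FP+FN)):
  frog: TP=49, FP=20+20=40, FN=11+18=29 → 98/167 = 0.58683
  dog: TP=181, FP=11+16=27, FN=20+19=39 → 362/428 = 0.84579
  fish: TP=85, FP=18+19=37, FN=20+16=36 → 170/243 = 0.69959
Weighted-F1 score = Σ (supportᵢ/N)·F1 scoreᵢ with N=419: (78/419)·0.58683 + (220/419)·0.84579 + (121/419)·0.69959 = 0.7554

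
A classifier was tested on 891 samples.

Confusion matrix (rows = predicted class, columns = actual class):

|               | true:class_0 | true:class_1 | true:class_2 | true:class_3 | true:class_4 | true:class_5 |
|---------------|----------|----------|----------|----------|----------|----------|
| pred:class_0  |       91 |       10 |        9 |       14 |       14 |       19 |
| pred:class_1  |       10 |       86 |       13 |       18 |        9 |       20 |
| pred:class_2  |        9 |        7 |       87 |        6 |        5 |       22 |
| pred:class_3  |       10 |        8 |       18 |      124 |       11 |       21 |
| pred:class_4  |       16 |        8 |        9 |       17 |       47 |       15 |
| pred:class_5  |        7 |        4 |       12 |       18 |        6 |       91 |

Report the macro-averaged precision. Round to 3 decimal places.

0.583

Per-class precision (TP/(TP+FP)):
  class_0: TP=91, FP=10+9+14+14+19=66 → 91/157 = 0.5796
  class_1: TP=86, FP=10+13+18+9+20=70 → 86/156 = 0.5513
  class_2: TP=87, FP=9+7+6+5+22=49 → 87/136 = 0.6397
  class_3: TP=124, FP=10+8+18+11+21=68 → 124/192 = 0.6458
  class_4: TP=47, FP=16+8+9+17+15=65 → 47/112 = 0.4196
  class_5: TP=91, FP=7+4+12+18+6=47 → 91/138 = 0.6594
Macro-precision = mean = (0.5796 + 0.5513 + 0.6397 + 0.6458 + 0.4196 + 0.6594) / 6 = 0.583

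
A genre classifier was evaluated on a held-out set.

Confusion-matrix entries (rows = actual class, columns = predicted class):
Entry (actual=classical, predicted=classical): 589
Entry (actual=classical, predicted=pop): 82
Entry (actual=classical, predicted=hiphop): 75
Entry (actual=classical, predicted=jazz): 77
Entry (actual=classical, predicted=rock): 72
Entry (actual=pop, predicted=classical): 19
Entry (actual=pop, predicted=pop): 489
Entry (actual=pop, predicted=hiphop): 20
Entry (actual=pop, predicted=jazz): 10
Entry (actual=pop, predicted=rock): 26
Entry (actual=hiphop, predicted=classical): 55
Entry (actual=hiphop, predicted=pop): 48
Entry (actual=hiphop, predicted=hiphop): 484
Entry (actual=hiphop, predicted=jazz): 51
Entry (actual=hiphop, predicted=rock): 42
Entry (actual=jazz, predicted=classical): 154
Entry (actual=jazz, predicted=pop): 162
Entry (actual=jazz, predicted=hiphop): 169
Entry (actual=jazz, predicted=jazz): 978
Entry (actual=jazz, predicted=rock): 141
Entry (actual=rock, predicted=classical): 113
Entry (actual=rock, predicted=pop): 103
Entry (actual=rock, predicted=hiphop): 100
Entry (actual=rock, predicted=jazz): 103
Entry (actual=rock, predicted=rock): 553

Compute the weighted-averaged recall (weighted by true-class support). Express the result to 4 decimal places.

0.6560

Per-class recall (TP/(TP+FN)):
  classical: TP=589, FN=82+75+77+72=306 → 589/895 = 0.65810
  pop: TP=489, FN=19+20+10+26=75 → 489/564 = 0.86702
  hiphop: TP=484, FN=55+48+51+42=196 → 484/680 = 0.71176
  jazz: TP=978, FN=154+162+169+141=626 → 978/1604 = 0.60973
  rock: TP=553, FN=113+103+100+103=419 → 553/972 = 0.56893
Weighted-recall = Σ (supportᵢ/N)·recallᵢ with N=4715: (895/4715)·0.65810 + (564/4715)·0.86702 + (680/4715)·0.71176 + (1604/4715)·0.60973 + (972/4715)·0.56893 = 0.6560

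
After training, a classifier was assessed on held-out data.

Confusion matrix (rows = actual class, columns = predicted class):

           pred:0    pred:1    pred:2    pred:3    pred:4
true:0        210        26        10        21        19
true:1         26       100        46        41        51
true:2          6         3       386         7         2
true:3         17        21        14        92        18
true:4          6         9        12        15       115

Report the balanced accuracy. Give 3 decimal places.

Balanced accuracy = mean of per-class recall.
  0: recall = 210/286 = 0.7343
  1: recall = 100/264 = 0.3788
  2: recall = 386/404 = 0.9554
  3: recall = 92/162 = 0.5679
  4: recall = 115/157 = 0.7325
Mean = (0.7343 + 0.3788 + 0.9554 + 0.5679 + 0.7325) / 5 = 0.674

0.674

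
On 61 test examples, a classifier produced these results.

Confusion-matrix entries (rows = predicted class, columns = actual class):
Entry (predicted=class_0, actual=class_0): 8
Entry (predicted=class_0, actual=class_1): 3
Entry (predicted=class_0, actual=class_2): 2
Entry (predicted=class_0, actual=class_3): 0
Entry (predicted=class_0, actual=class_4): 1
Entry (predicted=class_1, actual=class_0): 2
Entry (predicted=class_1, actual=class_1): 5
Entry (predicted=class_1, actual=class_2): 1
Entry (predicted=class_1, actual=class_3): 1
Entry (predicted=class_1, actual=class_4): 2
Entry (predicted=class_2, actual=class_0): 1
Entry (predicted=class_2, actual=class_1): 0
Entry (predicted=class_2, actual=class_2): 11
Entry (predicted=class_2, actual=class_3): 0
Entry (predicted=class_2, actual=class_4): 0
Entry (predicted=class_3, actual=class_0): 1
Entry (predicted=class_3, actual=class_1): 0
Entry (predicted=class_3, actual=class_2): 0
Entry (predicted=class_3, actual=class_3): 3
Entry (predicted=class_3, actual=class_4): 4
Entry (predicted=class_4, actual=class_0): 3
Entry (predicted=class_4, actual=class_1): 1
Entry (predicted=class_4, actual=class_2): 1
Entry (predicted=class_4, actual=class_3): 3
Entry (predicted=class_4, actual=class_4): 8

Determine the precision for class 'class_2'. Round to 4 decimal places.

Treat 'class_2' as positive and all other classes as negative.
precision = TP/(TP+FP).
class_2: TP=11, FP=1+0+0+0=1 → 11/12 = 0.91667

0.9167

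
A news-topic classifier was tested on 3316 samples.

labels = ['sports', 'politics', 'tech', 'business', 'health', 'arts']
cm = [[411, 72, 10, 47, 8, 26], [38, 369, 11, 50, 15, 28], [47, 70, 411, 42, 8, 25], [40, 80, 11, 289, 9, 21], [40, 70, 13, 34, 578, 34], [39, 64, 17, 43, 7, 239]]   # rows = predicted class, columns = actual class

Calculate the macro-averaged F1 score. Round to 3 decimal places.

Per-class F1 score (2·TP/(2·TP+FP+FN)):
  sports: TP=411, FP=72+10+47+8+26=163, FN=38+47+40+40+39=204 → 822/1189 = 0.6913
  politics: TP=369, FP=38+11+50+15+28=142, FN=72+70+80+70+64=356 → 738/1236 = 0.5971
  tech: TP=411, FP=47+70+42+8+25=192, FN=10+11+11+13+17=62 → 822/1076 = 0.7639
  business: TP=289, FP=40+80+11+9+21=161, FN=47+50+42+34+43=216 → 578/955 = 0.6052
  health: TP=578, FP=40+70+13+34+34=191, FN=8+15+8+9+7=47 → 1156/1394 = 0.8293
  arts: TP=239, FP=39+64+17+43+7=170, FN=26+28+25+21+34=134 → 478/782 = 0.6113
Macro-F1 score = mean = (0.6913 + 0.5971 + 0.7639 + 0.6052 + 0.8293 + 0.6113) / 6 = 0.683

0.683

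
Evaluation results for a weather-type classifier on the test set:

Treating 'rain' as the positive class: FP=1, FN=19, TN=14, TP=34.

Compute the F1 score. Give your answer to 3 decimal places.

Precision = TP/(TP+FP) = 34/35 = 0.9714
Recall = TP/(TP+FN) = 34/53 = 0.6415
F1 = 2·TP/(2·TP+FP+FN) = 68/88 = 0.773

0.773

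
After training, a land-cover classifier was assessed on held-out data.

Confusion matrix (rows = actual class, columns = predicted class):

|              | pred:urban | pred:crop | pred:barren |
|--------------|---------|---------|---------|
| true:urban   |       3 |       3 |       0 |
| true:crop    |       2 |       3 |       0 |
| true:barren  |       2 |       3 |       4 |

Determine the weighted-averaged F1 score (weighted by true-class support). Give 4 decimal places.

0.5225

Per-class F1 score (2·TP/(2·TP+FP+FN)):
  urban: TP=3, FP=2+2=4, FN=3+0=3 → 6/13 = 0.46154
  crop: TP=3, FP=3+3=6, FN=2+0=2 → 6/14 = 0.42857
  barren: TP=4, FP=0+0=0, FN=2+3=5 → 8/13 = 0.61538
Weighted-F1 score = Σ (supportᵢ/N)·F1 scoreᵢ with N=20: (6/20)·0.46154 + (5/20)·0.42857 + (9/20)·0.61538 = 0.5225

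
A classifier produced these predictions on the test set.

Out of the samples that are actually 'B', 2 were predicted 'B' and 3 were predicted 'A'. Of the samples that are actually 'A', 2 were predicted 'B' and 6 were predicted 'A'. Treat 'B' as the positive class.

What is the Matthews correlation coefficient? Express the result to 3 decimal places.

MCC = (TP·TN − FP·FN) / √((TP+FP)(TP+FN)(TN+FP)(TN+FN))
Numerator = 2·6 − 2·3 = 6
Denominator = √(4·5·8·9) = √1440 = 37.9473
MCC = 6 / 37.9473 = 0.158

0.158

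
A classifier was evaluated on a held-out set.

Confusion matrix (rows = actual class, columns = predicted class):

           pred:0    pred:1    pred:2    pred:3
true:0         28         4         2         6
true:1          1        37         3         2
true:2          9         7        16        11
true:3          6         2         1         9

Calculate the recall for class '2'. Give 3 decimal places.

0.372

One-vs-rest for '2': TP = diagonal; FP = other classes predicted '2'; FN = '2' predicted as other.
recall = TP/(TP+FN).
2: TP=16, FN=9+7+11=27 → 16/43 = 0.3721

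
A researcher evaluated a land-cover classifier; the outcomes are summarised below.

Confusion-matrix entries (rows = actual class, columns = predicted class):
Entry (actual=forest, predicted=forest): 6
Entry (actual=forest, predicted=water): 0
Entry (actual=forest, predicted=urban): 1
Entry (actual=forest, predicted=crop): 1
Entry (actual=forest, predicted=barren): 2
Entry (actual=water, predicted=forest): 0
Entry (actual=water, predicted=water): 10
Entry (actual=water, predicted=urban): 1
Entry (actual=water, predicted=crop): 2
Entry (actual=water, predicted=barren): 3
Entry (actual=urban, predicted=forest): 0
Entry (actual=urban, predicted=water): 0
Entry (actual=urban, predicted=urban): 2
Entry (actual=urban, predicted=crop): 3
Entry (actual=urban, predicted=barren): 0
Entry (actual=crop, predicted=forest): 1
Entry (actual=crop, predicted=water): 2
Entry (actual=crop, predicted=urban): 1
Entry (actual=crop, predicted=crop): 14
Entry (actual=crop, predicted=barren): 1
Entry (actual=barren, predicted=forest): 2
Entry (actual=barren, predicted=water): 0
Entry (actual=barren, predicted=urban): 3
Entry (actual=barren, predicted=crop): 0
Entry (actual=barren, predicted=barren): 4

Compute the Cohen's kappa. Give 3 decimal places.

Observed agreement pₒ = trace/N = 36/59 = 0.6102
Expected agreement pₑ = Σ (rowᵢ·colᵢ)/N² = (10·9 + 16·12 + 5·8 + 19·20 + 9·10)/59² = 0.2275
κ = (pₒ − pₑ)/(1 − pₑ) = (0.6102 − 0.2275)/(1 − 0.2275) = 0.495

0.495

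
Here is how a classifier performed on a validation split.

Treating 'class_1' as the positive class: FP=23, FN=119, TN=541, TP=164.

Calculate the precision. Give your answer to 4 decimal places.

Precision = TP/(TP+FP) = 164/(164+23) = 164/187 = 0.8770

0.8770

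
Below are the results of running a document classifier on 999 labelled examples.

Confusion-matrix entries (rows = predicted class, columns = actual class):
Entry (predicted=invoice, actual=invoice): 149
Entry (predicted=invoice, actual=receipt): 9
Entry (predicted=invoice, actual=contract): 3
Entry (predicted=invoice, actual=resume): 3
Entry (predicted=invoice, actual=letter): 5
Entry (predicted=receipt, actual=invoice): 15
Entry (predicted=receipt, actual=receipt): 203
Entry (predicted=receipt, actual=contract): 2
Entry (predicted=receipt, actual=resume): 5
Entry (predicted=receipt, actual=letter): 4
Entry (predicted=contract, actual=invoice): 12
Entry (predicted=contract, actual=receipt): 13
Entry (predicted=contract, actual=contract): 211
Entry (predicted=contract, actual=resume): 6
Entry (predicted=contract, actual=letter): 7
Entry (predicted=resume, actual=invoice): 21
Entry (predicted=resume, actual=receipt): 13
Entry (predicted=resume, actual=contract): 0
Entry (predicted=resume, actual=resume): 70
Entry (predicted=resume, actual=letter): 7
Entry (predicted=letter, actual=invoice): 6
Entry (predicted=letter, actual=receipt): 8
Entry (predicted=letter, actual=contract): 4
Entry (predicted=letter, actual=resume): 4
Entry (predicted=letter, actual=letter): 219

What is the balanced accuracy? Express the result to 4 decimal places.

0.8437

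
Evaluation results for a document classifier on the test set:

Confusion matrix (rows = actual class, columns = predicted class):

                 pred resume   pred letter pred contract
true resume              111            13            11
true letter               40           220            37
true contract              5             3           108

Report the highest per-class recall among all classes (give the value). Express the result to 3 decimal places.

Per-class recall (TP/(TP+FN)):
  resume: TP=111, FN=13+11=24 → 111/135 = 0.8222
  letter: TP=220, FN=40+37=77 → 220/297 = 0.7407
  contract: TP=108, FN=5+3=8 → 108/116 = 0.9310
Highest is class 'contract' with recall = 0.931.

0.931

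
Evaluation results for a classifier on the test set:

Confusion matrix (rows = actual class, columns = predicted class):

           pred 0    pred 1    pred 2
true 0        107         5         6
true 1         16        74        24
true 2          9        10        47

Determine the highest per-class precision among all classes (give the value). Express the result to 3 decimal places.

0.831

Per-class precision (TP/(TP+FP)):
  0: TP=107, FP=16+9=25 → 107/132 = 0.8106
  1: TP=74, FP=5+10=15 → 74/89 = 0.8315
  2: TP=47, FP=6+24=30 → 47/77 = 0.6104
Highest is class '1' with precision = 0.831.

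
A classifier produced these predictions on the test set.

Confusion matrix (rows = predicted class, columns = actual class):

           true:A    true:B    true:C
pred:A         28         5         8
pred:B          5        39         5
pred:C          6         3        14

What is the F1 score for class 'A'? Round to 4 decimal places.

0.7000

Take TP from the diagonal, FP from the rest of the 'A' prediction marginal, FN from the rest of the 'A' actual marginal.
F1 score = 2·TP/(2·TP+FP+FN).
A: TP=28, FP=5+8=13, FN=5+6=11 → 56/80 = 0.70000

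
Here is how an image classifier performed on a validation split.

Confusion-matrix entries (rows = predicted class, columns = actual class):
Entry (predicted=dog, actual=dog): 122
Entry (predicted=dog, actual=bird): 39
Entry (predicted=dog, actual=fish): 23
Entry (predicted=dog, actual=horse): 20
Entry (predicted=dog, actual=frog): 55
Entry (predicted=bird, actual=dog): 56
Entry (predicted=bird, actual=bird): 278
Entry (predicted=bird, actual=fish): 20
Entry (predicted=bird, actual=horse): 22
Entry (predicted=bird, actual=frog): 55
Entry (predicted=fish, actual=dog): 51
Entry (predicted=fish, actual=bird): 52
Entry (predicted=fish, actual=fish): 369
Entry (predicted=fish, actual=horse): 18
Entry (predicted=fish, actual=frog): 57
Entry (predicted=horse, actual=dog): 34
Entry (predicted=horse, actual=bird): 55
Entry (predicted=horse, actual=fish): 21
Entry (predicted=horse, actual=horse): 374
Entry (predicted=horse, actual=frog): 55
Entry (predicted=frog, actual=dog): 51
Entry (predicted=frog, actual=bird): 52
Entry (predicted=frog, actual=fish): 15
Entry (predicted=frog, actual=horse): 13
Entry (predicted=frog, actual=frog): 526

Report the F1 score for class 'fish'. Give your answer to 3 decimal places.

Take TP from the diagonal, FP from the rest of the 'fish' prediction marginal, FN from the rest of the 'fish' actual marginal.
F1 score = 2·TP/(2·TP+FP+FN).
fish: TP=369, FP=51+52+18+57=178, FN=23+20+21+15=79 → 738/995 = 0.7417

0.742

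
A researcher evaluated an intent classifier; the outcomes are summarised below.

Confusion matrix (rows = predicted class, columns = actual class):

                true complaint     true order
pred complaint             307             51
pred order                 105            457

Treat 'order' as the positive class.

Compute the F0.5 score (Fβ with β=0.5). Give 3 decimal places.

Fβ = (1+β²)·TP / ((1+β²)·TP + β²·FN + FP), with β²=1/4
= 1.25·457 / (1.25·457 + 0.25·51 + 105) = 0.829

0.829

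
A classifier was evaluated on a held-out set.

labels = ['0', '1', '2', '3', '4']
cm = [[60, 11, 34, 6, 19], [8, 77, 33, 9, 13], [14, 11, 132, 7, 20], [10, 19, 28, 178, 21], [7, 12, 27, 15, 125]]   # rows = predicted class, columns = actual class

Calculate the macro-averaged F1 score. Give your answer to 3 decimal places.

0.621

Per-class F1 score (2·TP/(2·TP+FP+FN)):
  0: TP=60, FP=11+34+6+19=70, FN=8+14+10+7=39 → 120/229 = 0.5240
  1: TP=77, FP=8+33+9+13=63, FN=11+11+19+12=53 → 154/270 = 0.5704
  2: TP=132, FP=14+11+7+20=52, FN=34+33+28+27=122 → 264/438 = 0.6027
  3: TP=178, FP=10+19+28+21=78, FN=6+9+7+15=37 → 356/471 = 0.7558
  4: TP=125, FP=7+12+27+15=61, FN=19+13+20+21=73 → 250/384 = 0.6510
Macro-F1 score = mean = (0.5240 + 0.5704 + 0.6027 + 0.7558 + 0.6510) / 5 = 0.621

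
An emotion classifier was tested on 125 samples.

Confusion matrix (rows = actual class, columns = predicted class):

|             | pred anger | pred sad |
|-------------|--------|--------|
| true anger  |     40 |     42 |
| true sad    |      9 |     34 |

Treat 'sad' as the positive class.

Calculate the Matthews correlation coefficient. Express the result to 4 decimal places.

0.2710

MCC = (TP·TN − FP·FN) / √((TP+FP)(TP+FN)(TN+FP)(TN+FN))
Numerator = 34·40 − 42·9 = 982
Denominator = √(76·43·82·49) = √13130824 = 3623.6479
MCC = 982 / 3623.6479 = 0.2710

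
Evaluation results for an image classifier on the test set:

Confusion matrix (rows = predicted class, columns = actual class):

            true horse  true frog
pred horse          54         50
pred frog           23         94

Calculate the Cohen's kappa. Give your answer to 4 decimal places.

Observed agreement pₒ = trace/N = 148/221 = 0.66968
Expected agreement pₑ = Σ (rowᵢ·colᵢ)/N² = (77·104 + 144·117)/221² = 0.50892
κ = (pₒ − pₑ)/(1 − pₑ) = (0.66968 − 0.50892)/(1 − 0.50892) = 0.3274

0.3274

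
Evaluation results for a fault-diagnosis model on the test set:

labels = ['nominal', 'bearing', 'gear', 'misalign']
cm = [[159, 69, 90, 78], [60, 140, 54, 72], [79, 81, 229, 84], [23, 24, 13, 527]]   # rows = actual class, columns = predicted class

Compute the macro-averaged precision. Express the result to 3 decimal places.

Per-class precision (TP/(TP+FP)):
  nominal: TP=159, FP=60+79+23=162 → 159/321 = 0.4953
  bearing: TP=140, FP=69+81+24=174 → 140/314 = 0.4459
  gear: TP=229, FP=90+54+13=157 → 229/386 = 0.5933
  misalign: TP=527, FP=78+72+84=234 → 527/761 = 0.6925
Macro-precision = mean = (0.4953 + 0.4459 + 0.5933 + 0.6925) / 4 = 0.557

0.557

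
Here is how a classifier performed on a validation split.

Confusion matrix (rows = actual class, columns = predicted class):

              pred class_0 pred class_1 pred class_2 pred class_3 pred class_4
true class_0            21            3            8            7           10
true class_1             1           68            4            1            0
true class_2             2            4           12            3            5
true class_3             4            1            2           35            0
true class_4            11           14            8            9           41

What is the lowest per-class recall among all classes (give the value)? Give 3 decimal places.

Per-class recall (TP/(TP+FN)):
  class_0: TP=21, FN=3+8+7+10=28 → 21/49 = 0.4286
  class_1: TP=68, FN=1+4+1+0=6 → 68/74 = 0.9189
  class_2: TP=12, FN=2+4+3+5=14 → 12/26 = 0.4615
  class_3: TP=35, FN=4+1+2+0=7 → 35/42 = 0.8333
  class_4: TP=41, FN=11+14+8+9=42 → 41/83 = 0.4940
Lowest is class 'class_0' with recall = 0.429.

0.429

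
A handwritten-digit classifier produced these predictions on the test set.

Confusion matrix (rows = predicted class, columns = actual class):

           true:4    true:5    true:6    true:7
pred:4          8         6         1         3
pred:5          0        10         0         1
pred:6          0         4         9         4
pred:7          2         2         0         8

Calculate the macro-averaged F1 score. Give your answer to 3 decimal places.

0.604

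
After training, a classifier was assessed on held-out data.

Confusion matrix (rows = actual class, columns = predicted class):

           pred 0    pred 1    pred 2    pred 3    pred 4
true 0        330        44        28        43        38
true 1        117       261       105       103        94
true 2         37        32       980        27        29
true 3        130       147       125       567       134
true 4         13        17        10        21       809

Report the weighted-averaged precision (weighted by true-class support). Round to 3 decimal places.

0.692

Per-class precision (TP/(TP+FP)):
  0: TP=330, FP=117+37+130+13=297 → 330/627 = 0.5263
  1: TP=261, FP=44+32+147+17=240 → 261/501 = 0.5210
  2: TP=980, FP=28+105+125+10=268 → 980/1248 = 0.7853
  3: TP=567, FP=43+103+27+21=194 → 567/761 = 0.7451
  4: TP=809, FP=38+94+29+134=295 → 809/1104 = 0.7328
Weighted-precision = Σ (supportᵢ/N)·precisionᵢ with N=4241: (483/4241)·0.5263 + (680/4241)·0.5210 + (1105/4241)·0.7853 + (1103/4241)·0.7451 + (870/4241)·0.7328 = 0.692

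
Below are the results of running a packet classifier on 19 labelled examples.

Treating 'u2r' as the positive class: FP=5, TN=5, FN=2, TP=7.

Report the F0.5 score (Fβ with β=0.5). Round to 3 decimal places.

Fβ = (1+β²)·TP / ((1+β²)·TP + β²·FN + FP), with β²=1/4
= 1.25·7 / (1.25·7 + 0.25·2 + 5) = 0.614

0.614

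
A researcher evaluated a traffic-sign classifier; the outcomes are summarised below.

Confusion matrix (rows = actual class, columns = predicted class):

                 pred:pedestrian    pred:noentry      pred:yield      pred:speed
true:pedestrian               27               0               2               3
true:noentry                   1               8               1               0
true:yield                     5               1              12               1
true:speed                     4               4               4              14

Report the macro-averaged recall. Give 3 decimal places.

0.703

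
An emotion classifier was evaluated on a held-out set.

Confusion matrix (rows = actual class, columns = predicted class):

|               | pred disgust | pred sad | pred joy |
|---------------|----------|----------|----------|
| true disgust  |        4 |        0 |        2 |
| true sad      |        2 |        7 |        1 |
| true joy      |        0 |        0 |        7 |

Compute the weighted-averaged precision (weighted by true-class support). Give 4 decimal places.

Per-class precision (TP/(TP+FP)):
  disgust: TP=4, FP=2+0=2 → 4/6 = 0.66667
  sad: TP=7, FP=0+0=0 → 7/7 = 1.00000
  joy: TP=7, FP=2+1=3 → 7/10 = 0.70000
Weighted-precision = Σ (supportᵢ/N)·precisionᵢ with N=23: (6/23)·0.66667 + (10/23)·1.00000 + (7/23)·0.70000 = 0.8217

0.8217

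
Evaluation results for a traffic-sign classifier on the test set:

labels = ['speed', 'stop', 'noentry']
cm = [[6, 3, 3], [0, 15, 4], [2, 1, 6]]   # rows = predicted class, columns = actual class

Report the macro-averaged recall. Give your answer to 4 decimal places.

Per-class recall (TP/(TP+FN)):
  speed: TP=6, FN=0+2=2 → 6/8 = 0.75000
  stop: TP=15, FN=3+1=4 → 15/19 = 0.78947
  noentry: TP=6, FN=3+4=7 → 6/13 = 0.46154
Macro-recall = mean = (0.75000 + 0.78947 + 0.46154) / 3 = 0.6670

0.6670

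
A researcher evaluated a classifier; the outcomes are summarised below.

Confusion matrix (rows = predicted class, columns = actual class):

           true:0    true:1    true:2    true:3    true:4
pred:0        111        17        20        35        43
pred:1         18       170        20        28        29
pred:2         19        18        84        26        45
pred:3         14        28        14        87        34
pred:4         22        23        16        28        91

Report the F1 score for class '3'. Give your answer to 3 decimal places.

0.457

Take TP from the diagonal, FP from the rest of the '3' prediction marginal, FN from the rest of the '3' actual marginal.
F1 score = 2·TP/(2·TP+FP+FN).
3: TP=87, FP=14+28+14+34=90, FN=35+28+26+28=117 → 174/381 = 0.4567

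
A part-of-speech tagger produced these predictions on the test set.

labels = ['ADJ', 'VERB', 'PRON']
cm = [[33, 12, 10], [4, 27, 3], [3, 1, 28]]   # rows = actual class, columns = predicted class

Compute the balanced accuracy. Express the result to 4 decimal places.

Balanced accuracy = mean of per-class recall.
  ADJ: recall = 33/55 = 0.60000
  VERB: recall = 27/34 = 0.79412
  PRON: recall = 28/32 = 0.87500
Mean = (0.60000 + 0.79412 + 0.87500) / 3 = 0.7564

0.7564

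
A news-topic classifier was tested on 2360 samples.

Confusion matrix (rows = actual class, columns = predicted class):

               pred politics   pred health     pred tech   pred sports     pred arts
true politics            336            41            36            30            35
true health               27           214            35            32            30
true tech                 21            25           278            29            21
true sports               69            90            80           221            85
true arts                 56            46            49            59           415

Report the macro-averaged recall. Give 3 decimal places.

0.630

Per-class recall (TP/(TP+FN)):
  politics: TP=336, FN=41+36+30+35=142 → 336/478 = 0.7029
  health: TP=214, FN=27+35+32+30=124 → 214/338 = 0.6331
  tech: TP=278, FN=21+25+29+21=96 → 278/374 = 0.7433
  sports: TP=221, FN=69+90+80+85=324 → 221/545 = 0.4055
  arts: TP=415, FN=56+46+49+59=210 → 415/625 = 0.6640
Macro-recall = mean = (0.7029 + 0.6331 + 0.7433 + 0.4055 + 0.6640) / 5 = 0.630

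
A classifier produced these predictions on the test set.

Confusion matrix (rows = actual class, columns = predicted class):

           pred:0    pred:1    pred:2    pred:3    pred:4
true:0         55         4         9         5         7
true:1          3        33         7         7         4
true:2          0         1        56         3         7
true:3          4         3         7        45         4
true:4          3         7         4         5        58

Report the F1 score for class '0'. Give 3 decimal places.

0.759

F1 score = 2·TP/(2·TP+FP+FN).
0: TP=55, FP=3+0+4+3=10, FN=4+9+5+7=25 → 110/145 = 0.7586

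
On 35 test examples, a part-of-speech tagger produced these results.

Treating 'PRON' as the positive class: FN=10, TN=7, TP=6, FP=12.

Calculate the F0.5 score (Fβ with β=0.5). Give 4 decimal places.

Fβ = (1+β²)·TP / ((1+β²)·TP + β²·FN + FP), with β²=1/4
= 1.25·6 / (1.25·6 + 0.25·10 + 12) = 0.3409

0.3409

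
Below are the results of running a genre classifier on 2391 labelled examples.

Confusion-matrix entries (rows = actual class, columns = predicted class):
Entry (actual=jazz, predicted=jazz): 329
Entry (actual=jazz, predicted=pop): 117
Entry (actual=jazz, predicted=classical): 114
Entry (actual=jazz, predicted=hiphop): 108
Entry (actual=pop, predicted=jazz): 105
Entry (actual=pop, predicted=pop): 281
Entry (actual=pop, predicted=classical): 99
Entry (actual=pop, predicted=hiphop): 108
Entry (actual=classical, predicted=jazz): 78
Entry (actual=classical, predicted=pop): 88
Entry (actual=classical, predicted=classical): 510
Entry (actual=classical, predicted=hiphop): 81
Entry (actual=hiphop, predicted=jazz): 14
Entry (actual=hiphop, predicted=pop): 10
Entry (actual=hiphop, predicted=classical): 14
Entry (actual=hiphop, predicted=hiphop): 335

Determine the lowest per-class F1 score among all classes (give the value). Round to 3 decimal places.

0.516

Per-class F1 score (2·TP/(2·TP+FP+FN)):
  jazz: TP=329, FP=105+78+14=197, FN=117+114+108=339 → 658/1194 = 0.5511
  pop: TP=281, FP=117+88+10=215, FN=105+99+108=312 → 562/1089 = 0.5161
  classical: TP=510, FP=114+99+14=227, FN=78+88+81=247 → 1020/1494 = 0.6827
  hiphop: TP=335, FP=108+108+81=297, FN=14+10+14=38 → 670/1005 = 0.6667
Lowest is class 'pop' with F1 score = 0.516.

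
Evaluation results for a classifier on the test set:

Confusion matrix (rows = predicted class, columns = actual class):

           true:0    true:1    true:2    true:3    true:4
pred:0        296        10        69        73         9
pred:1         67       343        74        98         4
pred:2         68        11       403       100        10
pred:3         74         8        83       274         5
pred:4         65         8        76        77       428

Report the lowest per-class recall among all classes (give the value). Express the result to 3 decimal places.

0.441

Per-class recall (TP/(TP+FN)):
  0: TP=296, FN=67+68+74+65=274 → 296/570 = 0.5193
  1: TP=343, FN=10+11+8+8=37 → 343/380 = 0.9026
  2: TP=403, FN=69+74+83+76=302 → 403/705 = 0.5716
  3: TP=274, FN=73+98+100+77=348 → 274/622 = 0.4405
  4: TP=428, FN=9+4+10+5=28 → 428/456 = 0.9386
Lowest is class '3' with recall = 0.441.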